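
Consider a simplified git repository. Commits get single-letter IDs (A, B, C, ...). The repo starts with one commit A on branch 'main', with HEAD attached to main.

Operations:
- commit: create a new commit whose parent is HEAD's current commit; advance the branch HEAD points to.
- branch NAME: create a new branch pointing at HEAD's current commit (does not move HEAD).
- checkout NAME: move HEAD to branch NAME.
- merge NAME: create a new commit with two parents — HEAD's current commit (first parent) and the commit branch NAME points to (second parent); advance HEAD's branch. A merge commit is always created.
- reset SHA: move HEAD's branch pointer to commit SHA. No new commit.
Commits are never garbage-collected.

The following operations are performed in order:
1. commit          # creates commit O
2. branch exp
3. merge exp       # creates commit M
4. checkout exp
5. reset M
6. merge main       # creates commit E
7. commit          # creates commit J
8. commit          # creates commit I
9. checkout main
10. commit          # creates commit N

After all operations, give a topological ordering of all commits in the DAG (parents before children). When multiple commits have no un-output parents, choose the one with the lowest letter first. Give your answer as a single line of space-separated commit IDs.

After op 1 (commit): HEAD=main@O [main=O]
After op 2 (branch): HEAD=main@O [exp=O main=O]
After op 3 (merge): HEAD=main@M [exp=O main=M]
After op 4 (checkout): HEAD=exp@O [exp=O main=M]
After op 5 (reset): HEAD=exp@M [exp=M main=M]
After op 6 (merge): HEAD=exp@E [exp=E main=M]
After op 7 (commit): HEAD=exp@J [exp=J main=M]
After op 8 (commit): HEAD=exp@I [exp=I main=M]
After op 9 (checkout): HEAD=main@M [exp=I main=M]
After op 10 (commit): HEAD=main@N [exp=I main=N]
commit A: parents=[]
commit E: parents=['M', 'M']
commit I: parents=['J']
commit J: parents=['E']
commit M: parents=['O', 'O']
commit N: parents=['M']
commit O: parents=['A']

Answer: A O M E J I N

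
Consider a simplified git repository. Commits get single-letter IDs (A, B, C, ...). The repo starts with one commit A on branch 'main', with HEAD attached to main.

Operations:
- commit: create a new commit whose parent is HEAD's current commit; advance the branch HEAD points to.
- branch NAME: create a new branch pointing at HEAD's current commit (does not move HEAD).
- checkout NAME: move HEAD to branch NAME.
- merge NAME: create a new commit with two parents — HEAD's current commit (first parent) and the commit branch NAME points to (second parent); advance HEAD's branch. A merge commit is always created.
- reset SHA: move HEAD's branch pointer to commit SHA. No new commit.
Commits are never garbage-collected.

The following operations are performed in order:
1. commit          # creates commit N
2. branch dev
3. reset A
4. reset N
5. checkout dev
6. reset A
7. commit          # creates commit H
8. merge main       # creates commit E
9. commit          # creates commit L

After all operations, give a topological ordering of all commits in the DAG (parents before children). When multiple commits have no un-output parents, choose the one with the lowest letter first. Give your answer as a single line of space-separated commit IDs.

After op 1 (commit): HEAD=main@N [main=N]
After op 2 (branch): HEAD=main@N [dev=N main=N]
After op 3 (reset): HEAD=main@A [dev=N main=A]
After op 4 (reset): HEAD=main@N [dev=N main=N]
After op 5 (checkout): HEAD=dev@N [dev=N main=N]
After op 6 (reset): HEAD=dev@A [dev=A main=N]
After op 7 (commit): HEAD=dev@H [dev=H main=N]
After op 8 (merge): HEAD=dev@E [dev=E main=N]
After op 9 (commit): HEAD=dev@L [dev=L main=N]
commit A: parents=[]
commit E: parents=['H', 'N']
commit H: parents=['A']
commit L: parents=['E']
commit N: parents=['A']

Answer: A H N E L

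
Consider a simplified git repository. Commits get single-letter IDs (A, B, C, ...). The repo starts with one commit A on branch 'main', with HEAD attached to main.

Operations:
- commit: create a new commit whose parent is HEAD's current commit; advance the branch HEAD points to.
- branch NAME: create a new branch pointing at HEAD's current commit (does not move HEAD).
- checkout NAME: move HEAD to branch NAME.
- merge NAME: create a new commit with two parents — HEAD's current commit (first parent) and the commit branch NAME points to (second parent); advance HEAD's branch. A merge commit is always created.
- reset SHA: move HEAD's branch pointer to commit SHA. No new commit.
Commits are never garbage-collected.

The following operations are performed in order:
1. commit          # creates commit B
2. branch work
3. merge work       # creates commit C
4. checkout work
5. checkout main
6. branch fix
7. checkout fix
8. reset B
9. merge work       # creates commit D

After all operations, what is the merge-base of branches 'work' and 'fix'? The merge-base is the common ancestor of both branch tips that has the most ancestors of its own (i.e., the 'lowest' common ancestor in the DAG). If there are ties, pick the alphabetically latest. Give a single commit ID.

After op 1 (commit): HEAD=main@B [main=B]
After op 2 (branch): HEAD=main@B [main=B work=B]
After op 3 (merge): HEAD=main@C [main=C work=B]
After op 4 (checkout): HEAD=work@B [main=C work=B]
After op 5 (checkout): HEAD=main@C [main=C work=B]
After op 6 (branch): HEAD=main@C [fix=C main=C work=B]
After op 7 (checkout): HEAD=fix@C [fix=C main=C work=B]
After op 8 (reset): HEAD=fix@B [fix=B main=C work=B]
After op 9 (merge): HEAD=fix@D [fix=D main=C work=B]
ancestors(work=B): ['A', 'B']
ancestors(fix=D): ['A', 'B', 'D']
common: ['A', 'B']

Answer: B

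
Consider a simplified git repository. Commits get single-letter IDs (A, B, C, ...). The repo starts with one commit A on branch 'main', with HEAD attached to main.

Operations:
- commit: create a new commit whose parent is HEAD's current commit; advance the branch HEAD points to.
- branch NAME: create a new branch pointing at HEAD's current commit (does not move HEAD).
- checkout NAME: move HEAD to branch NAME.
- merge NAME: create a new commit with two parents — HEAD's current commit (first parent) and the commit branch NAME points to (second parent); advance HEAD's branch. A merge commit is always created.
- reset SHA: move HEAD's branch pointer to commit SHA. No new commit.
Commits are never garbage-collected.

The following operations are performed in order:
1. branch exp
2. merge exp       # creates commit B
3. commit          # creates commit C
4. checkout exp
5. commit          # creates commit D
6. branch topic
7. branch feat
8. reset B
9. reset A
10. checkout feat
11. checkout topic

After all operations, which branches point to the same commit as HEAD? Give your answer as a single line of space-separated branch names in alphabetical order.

After op 1 (branch): HEAD=main@A [exp=A main=A]
After op 2 (merge): HEAD=main@B [exp=A main=B]
After op 3 (commit): HEAD=main@C [exp=A main=C]
After op 4 (checkout): HEAD=exp@A [exp=A main=C]
After op 5 (commit): HEAD=exp@D [exp=D main=C]
After op 6 (branch): HEAD=exp@D [exp=D main=C topic=D]
After op 7 (branch): HEAD=exp@D [exp=D feat=D main=C topic=D]
After op 8 (reset): HEAD=exp@B [exp=B feat=D main=C topic=D]
After op 9 (reset): HEAD=exp@A [exp=A feat=D main=C topic=D]
After op 10 (checkout): HEAD=feat@D [exp=A feat=D main=C topic=D]
After op 11 (checkout): HEAD=topic@D [exp=A feat=D main=C topic=D]

Answer: feat topic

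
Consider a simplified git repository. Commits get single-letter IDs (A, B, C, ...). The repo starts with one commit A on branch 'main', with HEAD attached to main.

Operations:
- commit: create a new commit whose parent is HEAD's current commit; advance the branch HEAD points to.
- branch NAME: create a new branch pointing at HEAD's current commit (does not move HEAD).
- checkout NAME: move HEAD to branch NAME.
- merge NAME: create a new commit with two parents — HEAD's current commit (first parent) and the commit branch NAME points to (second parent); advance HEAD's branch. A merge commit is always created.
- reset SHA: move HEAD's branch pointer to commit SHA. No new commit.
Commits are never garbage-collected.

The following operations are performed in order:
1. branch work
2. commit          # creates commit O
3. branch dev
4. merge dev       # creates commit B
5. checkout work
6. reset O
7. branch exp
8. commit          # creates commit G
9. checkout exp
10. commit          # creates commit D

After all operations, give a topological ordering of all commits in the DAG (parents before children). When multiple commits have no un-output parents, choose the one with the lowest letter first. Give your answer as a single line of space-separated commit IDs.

After op 1 (branch): HEAD=main@A [main=A work=A]
After op 2 (commit): HEAD=main@O [main=O work=A]
After op 3 (branch): HEAD=main@O [dev=O main=O work=A]
After op 4 (merge): HEAD=main@B [dev=O main=B work=A]
After op 5 (checkout): HEAD=work@A [dev=O main=B work=A]
After op 6 (reset): HEAD=work@O [dev=O main=B work=O]
After op 7 (branch): HEAD=work@O [dev=O exp=O main=B work=O]
After op 8 (commit): HEAD=work@G [dev=O exp=O main=B work=G]
After op 9 (checkout): HEAD=exp@O [dev=O exp=O main=B work=G]
After op 10 (commit): HEAD=exp@D [dev=O exp=D main=B work=G]
commit A: parents=[]
commit B: parents=['O', 'O']
commit D: parents=['O']
commit G: parents=['O']
commit O: parents=['A']

Answer: A O B D G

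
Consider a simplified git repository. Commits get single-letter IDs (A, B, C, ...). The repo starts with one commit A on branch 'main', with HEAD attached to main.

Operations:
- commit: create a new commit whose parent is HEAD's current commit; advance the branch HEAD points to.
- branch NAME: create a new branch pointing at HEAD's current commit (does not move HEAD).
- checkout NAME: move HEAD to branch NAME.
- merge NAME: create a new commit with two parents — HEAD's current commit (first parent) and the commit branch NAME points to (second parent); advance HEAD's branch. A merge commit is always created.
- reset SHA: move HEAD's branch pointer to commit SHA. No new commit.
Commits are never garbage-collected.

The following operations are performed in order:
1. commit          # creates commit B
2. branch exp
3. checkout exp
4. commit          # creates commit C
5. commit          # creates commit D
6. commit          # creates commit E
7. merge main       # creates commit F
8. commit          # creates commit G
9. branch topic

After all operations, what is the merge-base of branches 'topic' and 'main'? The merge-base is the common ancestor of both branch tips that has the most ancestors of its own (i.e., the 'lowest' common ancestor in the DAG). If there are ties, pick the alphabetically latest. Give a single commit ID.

Answer: B

Derivation:
After op 1 (commit): HEAD=main@B [main=B]
After op 2 (branch): HEAD=main@B [exp=B main=B]
After op 3 (checkout): HEAD=exp@B [exp=B main=B]
After op 4 (commit): HEAD=exp@C [exp=C main=B]
After op 5 (commit): HEAD=exp@D [exp=D main=B]
After op 6 (commit): HEAD=exp@E [exp=E main=B]
After op 7 (merge): HEAD=exp@F [exp=F main=B]
After op 8 (commit): HEAD=exp@G [exp=G main=B]
After op 9 (branch): HEAD=exp@G [exp=G main=B topic=G]
ancestors(topic=G): ['A', 'B', 'C', 'D', 'E', 'F', 'G']
ancestors(main=B): ['A', 'B']
common: ['A', 'B']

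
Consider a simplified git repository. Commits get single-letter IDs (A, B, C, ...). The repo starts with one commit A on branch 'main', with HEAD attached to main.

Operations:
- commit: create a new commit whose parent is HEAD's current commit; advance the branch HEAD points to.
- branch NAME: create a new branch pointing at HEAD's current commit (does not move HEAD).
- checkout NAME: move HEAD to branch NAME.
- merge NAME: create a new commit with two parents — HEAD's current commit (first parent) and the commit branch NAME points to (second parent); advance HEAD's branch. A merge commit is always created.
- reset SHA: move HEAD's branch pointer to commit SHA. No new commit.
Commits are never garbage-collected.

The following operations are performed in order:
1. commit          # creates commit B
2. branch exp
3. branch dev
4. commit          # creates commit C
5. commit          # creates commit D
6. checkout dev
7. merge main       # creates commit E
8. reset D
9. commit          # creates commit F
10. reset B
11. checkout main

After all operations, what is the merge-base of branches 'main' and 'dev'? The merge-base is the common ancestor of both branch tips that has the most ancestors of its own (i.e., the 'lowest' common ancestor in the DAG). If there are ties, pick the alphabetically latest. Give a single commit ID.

Answer: B

Derivation:
After op 1 (commit): HEAD=main@B [main=B]
After op 2 (branch): HEAD=main@B [exp=B main=B]
After op 3 (branch): HEAD=main@B [dev=B exp=B main=B]
After op 4 (commit): HEAD=main@C [dev=B exp=B main=C]
After op 5 (commit): HEAD=main@D [dev=B exp=B main=D]
After op 6 (checkout): HEAD=dev@B [dev=B exp=B main=D]
After op 7 (merge): HEAD=dev@E [dev=E exp=B main=D]
After op 8 (reset): HEAD=dev@D [dev=D exp=B main=D]
After op 9 (commit): HEAD=dev@F [dev=F exp=B main=D]
After op 10 (reset): HEAD=dev@B [dev=B exp=B main=D]
After op 11 (checkout): HEAD=main@D [dev=B exp=B main=D]
ancestors(main=D): ['A', 'B', 'C', 'D']
ancestors(dev=B): ['A', 'B']
common: ['A', 'B']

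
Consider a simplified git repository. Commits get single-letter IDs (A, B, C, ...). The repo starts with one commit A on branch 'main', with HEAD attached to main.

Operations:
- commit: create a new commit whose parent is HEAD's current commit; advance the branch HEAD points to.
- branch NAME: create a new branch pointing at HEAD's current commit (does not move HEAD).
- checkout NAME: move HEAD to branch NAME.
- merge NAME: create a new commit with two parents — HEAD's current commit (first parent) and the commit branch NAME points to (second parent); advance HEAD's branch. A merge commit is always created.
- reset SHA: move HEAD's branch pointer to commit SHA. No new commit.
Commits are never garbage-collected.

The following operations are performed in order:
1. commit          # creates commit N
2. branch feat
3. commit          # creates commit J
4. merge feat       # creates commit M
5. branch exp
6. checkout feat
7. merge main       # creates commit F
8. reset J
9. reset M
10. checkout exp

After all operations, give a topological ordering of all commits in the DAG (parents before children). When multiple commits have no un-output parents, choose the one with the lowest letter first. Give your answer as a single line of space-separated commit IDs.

Answer: A N J M F

Derivation:
After op 1 (commit): HEAD=main@N [main=N]
After op 2 (branch): HEAD=main@N [feat=N main=N]
After op 3 (commit): HEAD=main@J [feat=N main=J]
After op 4 (merge): HEAD=main@M [feat=N main=M]
After op 5 (branch): HEAD=main@M [exp=M feat=N main=M]
After op 6 (checkout): HEAD=feat@N [exp=M feat=N main=M]
After op 7 (merge): HEAD=feat@F [exp=M feat=F main=M]
After op 8 (reset): HEAD=feat@J [exp=M feat=J main=M]
After op 9 (reset): HEAD=feat@M [exp=M feat=M main=M]
After op 10 (checkout): HEAD=exp@M [exp=M feat=M main=M]
commit A: parents=[]
commit F: parents=['N', 'M']
commit J: parents=['N']
commit M: parents=['J', 'N']
commit N: parents=['A']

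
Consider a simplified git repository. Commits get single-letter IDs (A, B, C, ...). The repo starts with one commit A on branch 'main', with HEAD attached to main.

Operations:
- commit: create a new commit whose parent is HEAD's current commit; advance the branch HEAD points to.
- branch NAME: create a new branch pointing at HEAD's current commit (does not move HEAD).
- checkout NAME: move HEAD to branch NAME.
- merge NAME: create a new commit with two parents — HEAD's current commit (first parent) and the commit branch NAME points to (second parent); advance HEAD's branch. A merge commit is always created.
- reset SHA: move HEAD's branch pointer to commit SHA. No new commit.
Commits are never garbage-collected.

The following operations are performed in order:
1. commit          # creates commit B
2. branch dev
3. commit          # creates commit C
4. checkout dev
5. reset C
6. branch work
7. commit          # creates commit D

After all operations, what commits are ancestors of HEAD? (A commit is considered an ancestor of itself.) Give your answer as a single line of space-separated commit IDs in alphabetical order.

After op 1 (commit): HEAD=main@B [main=B]
After op 2 (branch): HEAD=main@B [dev=B main=B]
After op 3 (commit): HEAD=main@C [dev=B main=C]
After op 4 (checkout): HEAD=dev@B [dev=B main=C]
After op 5 (reset): HEAD=dev@C [dev=C main=C]
After op 6 (branch): HEAD=dev@C [dev=C main=C work=C]
After op 7 (commit): HEAD=dev@D [dev=D main=C work=C]

Answer: A B C D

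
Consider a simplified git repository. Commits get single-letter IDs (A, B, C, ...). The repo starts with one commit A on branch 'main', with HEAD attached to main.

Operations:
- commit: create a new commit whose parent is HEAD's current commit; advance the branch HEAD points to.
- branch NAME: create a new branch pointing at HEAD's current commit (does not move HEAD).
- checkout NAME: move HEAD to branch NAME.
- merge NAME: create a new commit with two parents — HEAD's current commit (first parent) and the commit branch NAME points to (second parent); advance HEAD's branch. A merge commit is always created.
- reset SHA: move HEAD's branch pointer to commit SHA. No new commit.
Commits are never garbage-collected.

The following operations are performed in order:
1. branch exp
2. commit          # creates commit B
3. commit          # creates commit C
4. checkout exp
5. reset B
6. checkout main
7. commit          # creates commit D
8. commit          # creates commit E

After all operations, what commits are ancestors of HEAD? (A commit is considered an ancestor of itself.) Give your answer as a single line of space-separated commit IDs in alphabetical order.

Answer: A B C D E

Derivation:
After op 1 (branch): HEAD=main@A [exp=A main=A]
After op 2 (commit): HEAD=main@B [exp=A main=B]
After op 3 (commit): HEAD=main@C [exp=A main=C]
After op 4 (checkout): HEAD=exp@A [exp=A main=C]
After op 5 (reset): HEAD=exp@B [exp=B main=C]
After op 6 (checkout): HEAD=main@C [exp=B main=C]
After op 7 (commit): HEAD=main@D [exp=B main=D]
After op 8 (commit): HEAD=main@E [exp=B main=E]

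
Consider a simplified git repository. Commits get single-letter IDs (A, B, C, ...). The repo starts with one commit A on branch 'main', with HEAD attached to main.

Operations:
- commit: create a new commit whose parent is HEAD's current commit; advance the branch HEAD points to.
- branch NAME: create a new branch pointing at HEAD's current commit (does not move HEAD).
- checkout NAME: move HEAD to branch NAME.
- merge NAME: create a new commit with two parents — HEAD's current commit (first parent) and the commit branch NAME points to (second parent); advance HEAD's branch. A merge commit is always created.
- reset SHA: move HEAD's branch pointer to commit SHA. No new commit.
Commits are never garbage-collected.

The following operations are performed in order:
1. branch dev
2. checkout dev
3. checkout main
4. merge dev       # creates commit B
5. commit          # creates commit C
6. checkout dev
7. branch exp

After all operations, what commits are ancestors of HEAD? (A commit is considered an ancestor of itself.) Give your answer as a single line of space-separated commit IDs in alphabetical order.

Answer: A

Derivation:
After op 1 (branch): HEAD=main@A [dev=A main=A]
After op 2 (checkout): HEAD=dev@A [dev=A main=A]
After op 3 (checkout): HEAD=main@A [dev=A main=A]
After op 4 (merge): HEAD=main@B [dev=A main=B]
After op 5 (commit): HEAD=main@C [dev=A main=C]
After op 6 (checkout): HEAD=dev@A [dev=A main=C]
After op 7 (branch): HEAD=dev@A [dev=A exp=A main=C]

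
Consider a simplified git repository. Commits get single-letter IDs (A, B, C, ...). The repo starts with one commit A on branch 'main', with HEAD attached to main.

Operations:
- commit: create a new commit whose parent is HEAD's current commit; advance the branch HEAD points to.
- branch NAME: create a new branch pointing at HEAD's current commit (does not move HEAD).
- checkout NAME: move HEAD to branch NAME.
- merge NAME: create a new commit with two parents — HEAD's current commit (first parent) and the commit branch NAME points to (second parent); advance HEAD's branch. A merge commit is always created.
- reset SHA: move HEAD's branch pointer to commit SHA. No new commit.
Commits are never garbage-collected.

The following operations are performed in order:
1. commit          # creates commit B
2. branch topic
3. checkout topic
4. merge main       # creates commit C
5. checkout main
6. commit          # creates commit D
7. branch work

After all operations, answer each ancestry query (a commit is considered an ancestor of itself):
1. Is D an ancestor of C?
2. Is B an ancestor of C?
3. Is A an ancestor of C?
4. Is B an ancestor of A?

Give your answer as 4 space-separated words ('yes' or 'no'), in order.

Answer: no yes yes no

Derivation:
After op 1 (commit): HEAD=main@B [main=B]
After op 2 (branch): HEAD=main@B [main=B topic=B]
After op 3 (checkout): HEAD=topic@B [main=B topic=B]
After op 4 (merge): HEAD=topic@C [main=B topic=C]
After op 5 (checkout): HEAD=main@B [main=B topic=C]
After op 6 (commit): HEAD=main@D [main=D topic=C]
After op 7 (branch): HEAD=main@D [main=D topic=C work=D]
ancestors(C) = {A,B,C}; D in? no
ancestors(C) = {A,B,C}; B in? yes
ancestors(C) = {A,B,C}; A in? yes
ancestors(A) = {A}; B in? no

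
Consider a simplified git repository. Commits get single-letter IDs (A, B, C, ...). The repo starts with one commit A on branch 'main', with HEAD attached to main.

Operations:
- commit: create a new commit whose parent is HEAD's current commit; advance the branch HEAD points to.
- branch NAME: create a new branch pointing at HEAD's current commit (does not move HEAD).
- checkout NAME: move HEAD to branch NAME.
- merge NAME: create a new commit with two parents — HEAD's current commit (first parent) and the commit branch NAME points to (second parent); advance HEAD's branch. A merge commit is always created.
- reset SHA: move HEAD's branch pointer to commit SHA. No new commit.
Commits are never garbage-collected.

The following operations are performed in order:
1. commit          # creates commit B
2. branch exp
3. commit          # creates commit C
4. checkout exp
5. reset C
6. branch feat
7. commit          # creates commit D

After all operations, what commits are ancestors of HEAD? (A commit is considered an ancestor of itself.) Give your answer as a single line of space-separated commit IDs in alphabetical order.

After op 1 (commit): HEAD=main@B [main=B]
After op 2 (branch): HEAD=main@B [exp=B main=B]
After op 3 (commit): HEAD=main@C [exp=B main=C]
After op 4 (checkout): HEAD=exp@B [exp=B main=C]
After op 5 (reset): HEAD=exp@C [exp=C main=C]
After op 6 (branch): HEAD=exp@C [exp=C feat=C main=C]
After op 7 (commit): HEAD=exp@D [exp=D feat=C main=C]

Answer: A B C D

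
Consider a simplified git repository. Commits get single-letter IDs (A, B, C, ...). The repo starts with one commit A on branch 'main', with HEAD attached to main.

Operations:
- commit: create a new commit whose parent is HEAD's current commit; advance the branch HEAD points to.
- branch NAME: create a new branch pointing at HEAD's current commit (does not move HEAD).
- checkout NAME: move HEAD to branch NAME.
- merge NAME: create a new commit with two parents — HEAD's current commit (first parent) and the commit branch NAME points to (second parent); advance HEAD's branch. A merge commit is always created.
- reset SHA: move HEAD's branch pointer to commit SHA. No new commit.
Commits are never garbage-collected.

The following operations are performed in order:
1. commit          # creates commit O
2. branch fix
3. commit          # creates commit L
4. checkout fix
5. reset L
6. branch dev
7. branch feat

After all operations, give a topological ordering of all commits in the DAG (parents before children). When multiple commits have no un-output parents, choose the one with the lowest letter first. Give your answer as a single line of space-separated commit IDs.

Answer: A O L

Derivation:
After op 1 (commit): HEAD=main@O [main=O]
After op 2 (branch): HEAD=main@O [fix=O main=O]
After op 3 (commit): HEAD=main@L [fix=O main=L]
After op 4 (checkout): HEAD=fix@O [fix=O main=L]
After op 5 (reset): HEAD=fix@L [fix=L main=L]
After op 6 (branch): HEAD=fix@L [dev=L fix=L main=L]
After op 7 (branch): HEAD=fix@L [dev=L feat=L fix=L main=L]
commit A: parents=[]
commit L: parents=['O']
commit O: parents=['A']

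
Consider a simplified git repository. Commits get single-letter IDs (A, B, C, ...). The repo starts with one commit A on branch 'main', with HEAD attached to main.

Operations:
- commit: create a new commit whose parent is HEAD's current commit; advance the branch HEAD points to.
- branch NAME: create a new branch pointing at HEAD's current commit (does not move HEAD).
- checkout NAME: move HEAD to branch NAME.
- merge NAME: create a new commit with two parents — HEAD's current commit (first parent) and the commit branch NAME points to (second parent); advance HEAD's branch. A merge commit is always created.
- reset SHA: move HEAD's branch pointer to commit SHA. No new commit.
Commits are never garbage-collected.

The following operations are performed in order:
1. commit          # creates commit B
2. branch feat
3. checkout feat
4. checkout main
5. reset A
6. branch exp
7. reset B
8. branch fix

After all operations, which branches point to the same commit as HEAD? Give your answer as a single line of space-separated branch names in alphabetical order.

After op 1 (commit): HEAD=main@B [main=B]
After op 2 (branch): HEAD=main@B [feat=B main=B]
After op 3 (checkout): HEAD=feat@B [feat=B main=B]
After op 4 (checkout): HEAD=main@B [feat=B main=B]
After op 5 (reset): HEAD=main@A [feat=B main=A]
After op 6 (branch): HEAD=main@A [exp=A feat=B main=A]
After op 7 (reset): HEAD=main@B [exp=A feat=B main=B]
After op 8 (branch): HEAD=main@B [exp=A feat=B fix=B main=B]

Answer: feat fix main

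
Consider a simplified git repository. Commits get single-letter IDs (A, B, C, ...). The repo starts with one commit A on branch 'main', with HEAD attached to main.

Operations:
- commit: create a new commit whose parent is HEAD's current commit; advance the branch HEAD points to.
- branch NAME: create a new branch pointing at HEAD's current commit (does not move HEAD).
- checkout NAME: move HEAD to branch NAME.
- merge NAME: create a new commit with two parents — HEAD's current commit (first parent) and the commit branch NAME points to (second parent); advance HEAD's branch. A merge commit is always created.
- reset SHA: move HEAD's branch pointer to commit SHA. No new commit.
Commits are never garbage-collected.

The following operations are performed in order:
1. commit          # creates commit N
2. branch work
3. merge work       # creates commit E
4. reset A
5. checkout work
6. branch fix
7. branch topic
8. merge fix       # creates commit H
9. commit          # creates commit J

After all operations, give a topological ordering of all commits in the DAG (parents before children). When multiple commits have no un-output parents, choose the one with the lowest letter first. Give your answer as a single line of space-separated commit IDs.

After op 1 (commit): HEAD=main@N [main=N]
After op 2 (branch): HEAD=main@N [main=N work=N]
After op 3 (merge): HEAD=main@E [main=E work=N]
After op 4 (reset): HEAD=main@A [main=A work=N]
After op 5 (checkout): HEAD=work@N [main=A work=N]
After op 6 (branch): HEAD=work@N [fix=N main=A work=N]
After op 7 (branch): HEAD=work@N [fix=N main=A topic=N work=N]
After op 8 (merge): HEAD=work@H [fix=N main=A topic=N work=H]
After op 9 (commit): HEAD=work@J [fix=N main=A topic=N work=J]
commit A: parents=[]
commit E: parents=['N', 'N']
commit H: parents=['N', 'N']
commit J: parents=['H']
commit N: parents=['A']

Answer: A N E H J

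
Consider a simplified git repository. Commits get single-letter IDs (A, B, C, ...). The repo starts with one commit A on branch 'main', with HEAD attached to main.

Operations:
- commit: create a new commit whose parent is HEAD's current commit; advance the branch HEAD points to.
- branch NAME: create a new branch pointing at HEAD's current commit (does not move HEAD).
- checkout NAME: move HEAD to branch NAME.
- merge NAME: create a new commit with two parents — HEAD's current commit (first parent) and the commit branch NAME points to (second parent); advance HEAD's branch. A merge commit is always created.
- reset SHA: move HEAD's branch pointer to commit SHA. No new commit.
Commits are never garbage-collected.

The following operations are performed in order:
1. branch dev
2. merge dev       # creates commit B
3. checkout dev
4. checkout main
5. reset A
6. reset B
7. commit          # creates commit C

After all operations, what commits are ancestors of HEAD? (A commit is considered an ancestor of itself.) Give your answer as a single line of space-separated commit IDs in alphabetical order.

Answer: A B C

Derivation:
After op 1 (branch): HEAD=main@A [dev=A main=A]
After op 2 (merge): HEAD=main@B [dev=A main=B]
After op 3 (checkout): HEAD=dev@A [dev=A main=B]
After op 4 (checkout): HEAD=main@B [dev=A main=B]
After op 5 (reset): HEAD=main@A [dev=A main=A]
After op 6 (reset): HEAD=main@B [dev=A main=B]
After op 7 (commit): HEAD=main@C [dev=A main=C]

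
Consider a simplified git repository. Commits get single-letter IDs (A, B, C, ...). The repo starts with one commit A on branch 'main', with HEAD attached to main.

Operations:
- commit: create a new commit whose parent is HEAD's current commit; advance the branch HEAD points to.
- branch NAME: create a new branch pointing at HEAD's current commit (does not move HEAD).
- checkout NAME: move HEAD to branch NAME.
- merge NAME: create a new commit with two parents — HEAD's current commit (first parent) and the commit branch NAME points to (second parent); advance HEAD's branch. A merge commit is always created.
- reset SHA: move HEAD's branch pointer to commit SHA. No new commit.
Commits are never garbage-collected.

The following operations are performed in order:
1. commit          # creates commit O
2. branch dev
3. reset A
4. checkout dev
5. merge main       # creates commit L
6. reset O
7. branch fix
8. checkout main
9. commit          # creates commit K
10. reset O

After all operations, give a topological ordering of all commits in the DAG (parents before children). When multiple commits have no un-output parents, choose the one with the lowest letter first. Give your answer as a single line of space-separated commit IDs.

After op 1 (commit): HEAD=main@O [main=O]
After op 2 (branch): HEAD=main@O [dev=O main=O]
After op 3 (reset): HEAD=main@A [dev=O main=A]
After op 4 (checkout): HEAD=dev@O [dev=O main=A]
After op 5 (merge): HEAD=dev@L [dev=L main=A]
After op 6 (reset): HEAD=dev@O [dev=O main=A]
After op 7 (branch): HEAD=dev@O [dev=O fix=O main=A]
After op 8 (checkout): HEAD=main@A [dev=O fix=O main=A]
After op 9 (commit): HEAD=main@K [dev=O fix=O main=K]
After op 10 (reset): HEAD=main@O [dev=O fix=O main=O]
commit A: parents=[]
commit K: parents=['A']
commit L: parents=['O', 'A']
commit O: parents=['A']

Answer: A K O L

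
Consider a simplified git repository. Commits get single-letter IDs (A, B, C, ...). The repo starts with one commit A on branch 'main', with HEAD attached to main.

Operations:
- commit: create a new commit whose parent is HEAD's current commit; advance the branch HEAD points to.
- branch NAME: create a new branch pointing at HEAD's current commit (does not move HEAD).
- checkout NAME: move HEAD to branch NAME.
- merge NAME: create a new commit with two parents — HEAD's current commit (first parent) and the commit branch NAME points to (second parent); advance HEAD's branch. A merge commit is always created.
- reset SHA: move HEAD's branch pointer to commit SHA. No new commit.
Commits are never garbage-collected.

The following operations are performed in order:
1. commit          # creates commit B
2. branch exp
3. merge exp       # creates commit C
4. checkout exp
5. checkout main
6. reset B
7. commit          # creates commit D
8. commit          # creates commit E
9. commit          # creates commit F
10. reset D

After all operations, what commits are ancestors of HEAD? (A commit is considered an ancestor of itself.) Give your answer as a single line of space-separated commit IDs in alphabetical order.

After op 1 (commit): HEAD=main@B [main=B]
After op 2 (branch): HEAD=main@B [exp=B main=B]
After op 3 (merge): HEAD=main@C [exp=B main=C]
After op 4 (checkout): HEAD=exp@B [exp=B main=C]
After op 5 (checkout): HEAD=main@C [exp=B main=C]
After op 6 (reset): HEAD=main@B [exp=B main=B]
After op 7 (commit): HEAD=main@D [exp=B main=D]
After op 8 (commit): HEAD=main@E [exp=B main=E]
After op 9 (commit): HEAD=main@F [exp=B main=F]
After op 10 (reset): HEAD=main@D [exp=B main=D]

Answer: A B D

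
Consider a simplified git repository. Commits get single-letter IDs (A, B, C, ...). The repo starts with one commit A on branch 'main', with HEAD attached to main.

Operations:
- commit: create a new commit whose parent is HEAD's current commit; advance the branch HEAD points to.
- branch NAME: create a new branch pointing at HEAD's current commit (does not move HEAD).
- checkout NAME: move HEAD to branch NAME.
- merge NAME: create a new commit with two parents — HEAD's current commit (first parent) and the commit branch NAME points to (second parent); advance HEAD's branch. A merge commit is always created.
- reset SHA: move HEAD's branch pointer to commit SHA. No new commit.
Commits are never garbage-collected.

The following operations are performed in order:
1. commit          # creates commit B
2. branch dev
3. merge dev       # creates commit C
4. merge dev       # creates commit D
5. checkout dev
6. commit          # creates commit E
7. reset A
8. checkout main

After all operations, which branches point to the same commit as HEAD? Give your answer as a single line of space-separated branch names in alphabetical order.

After op 1 (commit): HEAD=main@B [main=B]
After op 2 (branch): HEAD=main@B [dev=B main=B]
After op 3 (merge): HEAD=main@C [dev=B main=C]
After op 4 (merge): HEAD=main@D [dev=B main=D]
After op 5 (checkout): HEAD=dev@B [dev=B main=D]
After op 6 (commit): HEAD=dev@E [dev=E main=D]
After op 7 (reset): HEAD=dev@A [dev=A main=D]
After op 8 (checkout): HEAD=main@D [dev=A main=D]

Answer: main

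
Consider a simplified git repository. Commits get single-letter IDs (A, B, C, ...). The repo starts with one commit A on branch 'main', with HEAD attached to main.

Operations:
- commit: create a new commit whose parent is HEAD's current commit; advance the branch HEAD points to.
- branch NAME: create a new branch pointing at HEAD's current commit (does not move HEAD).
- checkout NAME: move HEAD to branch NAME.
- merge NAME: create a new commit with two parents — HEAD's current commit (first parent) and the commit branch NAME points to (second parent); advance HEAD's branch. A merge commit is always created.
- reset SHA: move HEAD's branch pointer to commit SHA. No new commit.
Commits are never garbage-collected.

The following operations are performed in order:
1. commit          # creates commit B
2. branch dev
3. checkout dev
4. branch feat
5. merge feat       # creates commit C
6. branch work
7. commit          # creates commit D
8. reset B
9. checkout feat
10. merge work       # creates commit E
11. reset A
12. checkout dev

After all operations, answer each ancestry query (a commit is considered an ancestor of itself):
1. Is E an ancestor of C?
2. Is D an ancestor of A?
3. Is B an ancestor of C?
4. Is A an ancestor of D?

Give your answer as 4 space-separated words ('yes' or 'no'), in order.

After op 1 (commit): HEAD=main@B [main=B]
After op 2 (branch): HEAD=main@B [dev=B main=B]
After op 3 (checkout): HEAD=dev@B [dev=B main=B]
After op 4 (branch): HEAD=dev@B [dev=B feat=B main=B]
After op 5 (merge): HEAD=dev@C [dev=C feat=B main=B]
After op 6 (branch): HEAD=dev@C [dev=C feat=B main=B work=C]
After op 7 (commit): HEAD=dev@D [dev=D feat=B main=B work=C]
After op 8 (reset): HEAD=dev@B [dev=B feat=B main=B work=C]
After op 9 (checkout): HEAD=feat@B [dev=B feat=B main=B work=C]
After op 10 (merge): HEAD=feat@E [dev=B feat=E main=B work=C]
After op 11 (reset): HEAD=feat@A [dev=B feat=A main=B work=C]
After op 12 (checkout): HEAD=dev@B [dev=B feat=A main=B work=C]
ancestors(C) = {A,B,C}; E in? no
ancestors(A) = {A}; D in? no
ancestors(C) = {A,B,C}; B in? yes
ancestors(D) = {A,B,C,D}; A in? yes

Answer: no no yes yes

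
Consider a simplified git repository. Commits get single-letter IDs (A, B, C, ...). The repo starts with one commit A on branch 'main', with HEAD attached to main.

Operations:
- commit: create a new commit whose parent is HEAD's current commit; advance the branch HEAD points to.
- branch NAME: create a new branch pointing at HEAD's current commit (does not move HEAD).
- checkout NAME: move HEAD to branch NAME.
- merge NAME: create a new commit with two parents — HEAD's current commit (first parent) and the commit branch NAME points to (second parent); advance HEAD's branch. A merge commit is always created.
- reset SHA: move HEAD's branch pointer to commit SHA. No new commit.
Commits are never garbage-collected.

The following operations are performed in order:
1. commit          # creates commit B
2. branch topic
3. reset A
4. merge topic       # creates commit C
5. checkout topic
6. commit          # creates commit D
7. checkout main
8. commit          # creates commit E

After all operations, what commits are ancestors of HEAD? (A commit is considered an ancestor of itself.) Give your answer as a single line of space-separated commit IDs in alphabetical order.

After op 1 (commit): HEAD=main@B [main=B]
After op 2 (branch): HEAD=main@B [main=B topic=B]
After op 3 (reset): HEAD=main@A [main=A topic=B]
After op 4 (merge): HEAD=main@C [main=C topic=B]
After op 5 (checkout): HEAD=topic@B [main=C topic=B]
After op 6 (commit): HEAD=topic@D [main=C topic=D]
After op 7 (checkout): HEAD=main@C [main=C topic=D]
After op 8 (commit): HEAD=main@E [main=E topic=D]

Answer: A B C E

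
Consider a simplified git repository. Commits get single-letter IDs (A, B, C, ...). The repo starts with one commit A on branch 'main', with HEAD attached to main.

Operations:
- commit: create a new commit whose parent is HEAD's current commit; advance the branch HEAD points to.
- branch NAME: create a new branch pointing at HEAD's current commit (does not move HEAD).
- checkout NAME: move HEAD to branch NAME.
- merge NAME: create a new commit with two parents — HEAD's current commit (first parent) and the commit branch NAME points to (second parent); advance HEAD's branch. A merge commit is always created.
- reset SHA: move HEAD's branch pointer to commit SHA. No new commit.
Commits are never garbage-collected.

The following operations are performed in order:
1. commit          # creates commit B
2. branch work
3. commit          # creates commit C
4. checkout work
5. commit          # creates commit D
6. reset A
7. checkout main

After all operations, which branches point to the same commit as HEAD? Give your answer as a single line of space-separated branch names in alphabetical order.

After op 1 (commit): HEAD=main@B [main=B]
After op 2 (branch): HEAD=main@B [main=B work=B]
After op 3 (commit): HEAD=main@C [main=C work=B]
After op 4 (checkout): HEAD=work@B [main=C work=B]
After op 5 (commit): HEAD=work@D [main=C work=D]
After op 6 (reset): HEAD=work@A [main=C work=A]
After op 7 (checkout): HEAD=main@C [main=C work=A]

Answer: main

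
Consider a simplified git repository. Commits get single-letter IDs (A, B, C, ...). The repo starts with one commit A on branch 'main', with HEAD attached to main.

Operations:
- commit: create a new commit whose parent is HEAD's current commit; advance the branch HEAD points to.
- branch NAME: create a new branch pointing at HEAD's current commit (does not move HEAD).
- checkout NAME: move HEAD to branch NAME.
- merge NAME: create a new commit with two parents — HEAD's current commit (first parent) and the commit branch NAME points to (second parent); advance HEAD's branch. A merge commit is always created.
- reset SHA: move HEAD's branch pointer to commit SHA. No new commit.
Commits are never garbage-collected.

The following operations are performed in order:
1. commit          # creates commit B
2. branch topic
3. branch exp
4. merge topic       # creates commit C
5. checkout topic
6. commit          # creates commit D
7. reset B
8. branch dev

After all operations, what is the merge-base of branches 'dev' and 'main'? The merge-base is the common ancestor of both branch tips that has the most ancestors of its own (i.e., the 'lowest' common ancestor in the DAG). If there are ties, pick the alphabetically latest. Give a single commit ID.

After op 1 (commit): HEAD=main@B [main=B]
After op 2 (branch): HEAD=main@B [main=B topic=B]
After op 3 (branch): HEAD=main@B [exp=B main=B topic=B]
After op 4 (merge): HEAD=main@C [exp=B main=C topic=B]
After op 5 (checkout): HEAD=topic@B [exp=B main=C topic=B]
After op 6 (commit): HEAD=topic@D [exp=B main=C topic=D]
After op 7 (reset): HEAD=topic@B [exp=B main=C topic=B]
After op 8 (branch): HEAD=topic@B [dev=B exp=B main=C topic=B]
ancestors(dev=B): ['A', 'B']
ancestors(main=C): ['A', 'B', 'C']
common: ['A', 'B']

Answer: B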